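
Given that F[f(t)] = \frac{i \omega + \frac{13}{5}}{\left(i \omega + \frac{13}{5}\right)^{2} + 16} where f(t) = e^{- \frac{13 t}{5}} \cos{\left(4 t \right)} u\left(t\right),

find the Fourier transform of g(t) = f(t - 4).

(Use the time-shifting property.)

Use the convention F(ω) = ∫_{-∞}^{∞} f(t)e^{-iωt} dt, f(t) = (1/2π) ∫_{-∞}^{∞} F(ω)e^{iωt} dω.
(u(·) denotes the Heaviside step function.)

F[g](ω) = \frac{5 \left(5 i \omega + 13\right) e^{- 4 i \omega}}{\left(5 i \omega + 13\right)^{2} + 400}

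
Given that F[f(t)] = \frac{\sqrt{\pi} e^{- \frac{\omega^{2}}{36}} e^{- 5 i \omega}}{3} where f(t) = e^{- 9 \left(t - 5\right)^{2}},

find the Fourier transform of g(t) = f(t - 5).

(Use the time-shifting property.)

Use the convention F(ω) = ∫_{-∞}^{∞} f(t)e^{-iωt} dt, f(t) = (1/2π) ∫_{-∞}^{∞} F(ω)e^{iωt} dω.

F[g](ω) = \frac{\sqrt{\pi} e^{- \frac{\omega \left(\omega + 360 i\right)}{36}}}{3}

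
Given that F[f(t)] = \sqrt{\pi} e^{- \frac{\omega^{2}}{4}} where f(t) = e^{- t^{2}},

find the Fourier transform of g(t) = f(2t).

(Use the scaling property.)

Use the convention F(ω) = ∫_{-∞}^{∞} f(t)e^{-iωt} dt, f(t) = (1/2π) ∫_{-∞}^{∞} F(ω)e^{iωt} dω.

F[g](ω) = \frac{\sqrt{\pi} e^{- \frac{\omega^{2}}{16}}}{2}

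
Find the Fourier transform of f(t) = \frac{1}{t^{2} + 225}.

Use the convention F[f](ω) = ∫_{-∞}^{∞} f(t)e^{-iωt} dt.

F(ω) = \frac{\pi e^{- 15 \left|{\omega}\right|}}{15}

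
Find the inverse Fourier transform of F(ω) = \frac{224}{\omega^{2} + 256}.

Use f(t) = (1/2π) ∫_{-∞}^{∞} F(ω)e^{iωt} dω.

f(t) = 7 e^{- 16 \left|{t}\right|}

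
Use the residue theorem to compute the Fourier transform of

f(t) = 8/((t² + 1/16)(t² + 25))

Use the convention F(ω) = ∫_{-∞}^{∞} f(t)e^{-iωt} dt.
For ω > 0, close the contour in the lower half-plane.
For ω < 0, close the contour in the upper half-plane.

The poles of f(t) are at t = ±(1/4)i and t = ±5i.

Let g(z) = f(z)e^{-iωz}; for large |z| the factor e^{-iωz} decays in the lower half-plane when ω > 0 and in the upper half-plane when ω < 0.

Case ω > 0 (lower half-plane, clockwise contour ⇒ F(ω) = -2πi·ΣRes):
  Res_{z = - \frac{i}{4}} g(z) = \frac{256 i e^{- \frac{\omega}{4}}}{399}
  Res_{z = - 5 i} g(z) = - \frac{64 i e^{- 5 \omega}}{1995}
  F(ω) = -2πi·ΣRes = - \frac{128 \pi e^{- 5 \omega}}{1995} + \frac{512 \pi e^{- \frac{\omega}{4}}}{399}

Case ω < 0 (upper half-plane, counterclockwise contour ⇒ F(ω) = +2πi·ΣRes):
  Res_{z = \frac{i}{4}} g(z) = - \frac{256 i e^{\frac{\omega}{4}}}{399}
  Res_{z = 5 i} g(z) = \frac{64 i e^{5 \omega}}{1995}
  F(ω) = 2πi·ΣRes = \frac{128 \pi \left(20 e^{\frac{\omega}{4}} - e^{5 \omega}\right)}{1995}

Both cases combine into a single formula in |ω|:

F(ω) = - \frac{128 \pi e^{- 5 \left|{\omega}\right|}}{1995} + \frac{512 \pi e^{- \frac{\left|{\omega}\right|}{4}}}{399}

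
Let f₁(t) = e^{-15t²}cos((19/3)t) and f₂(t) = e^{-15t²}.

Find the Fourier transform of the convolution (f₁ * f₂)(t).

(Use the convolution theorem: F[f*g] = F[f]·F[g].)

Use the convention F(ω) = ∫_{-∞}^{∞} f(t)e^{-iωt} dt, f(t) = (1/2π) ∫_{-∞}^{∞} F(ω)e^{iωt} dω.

F[f₁*f₂](ω) = \frac{\pi \left(e^{\frac{19 \omega}{45}} + 1\right) e^{- \frac{\omega^{2}}{30} - \frac{19 \omega}{90} - \frac{361}{540}}}{30}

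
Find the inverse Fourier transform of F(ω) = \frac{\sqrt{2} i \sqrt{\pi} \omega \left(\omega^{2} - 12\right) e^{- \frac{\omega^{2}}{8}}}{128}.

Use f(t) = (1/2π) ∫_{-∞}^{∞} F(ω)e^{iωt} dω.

f(t) = t^{3} e^{- 2 t^{2}}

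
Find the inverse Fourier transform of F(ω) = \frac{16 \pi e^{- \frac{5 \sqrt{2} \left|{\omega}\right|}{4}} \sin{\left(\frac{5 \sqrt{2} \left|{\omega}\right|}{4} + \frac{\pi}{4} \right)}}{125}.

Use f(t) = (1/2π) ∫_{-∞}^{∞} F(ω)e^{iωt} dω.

f(t) = \frac{2}{t^{4} + \frac{625}{16}}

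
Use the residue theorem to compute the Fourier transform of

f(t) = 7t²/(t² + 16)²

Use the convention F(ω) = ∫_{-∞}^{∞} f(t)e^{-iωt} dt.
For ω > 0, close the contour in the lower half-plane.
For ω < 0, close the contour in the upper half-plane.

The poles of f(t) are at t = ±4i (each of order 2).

Let g(z) = f(z)e^{-iωz}; for large |z| the factor e^{-iωz} decays in the lower half-plane when ω > 0 and in the upper half-plane when ω < 0.

Case ω > 0 (lower half-plane, clockwise contour ⇒ F(ω) = -2πi·ΣRes):
  Res_{z = - 4 i} g(z) = \frac{7 i \left(1 - 4 \omega\right) e^{- 4 \omega}}{16} (pole of order 2)
  F(ω) = -2πi·ΣRes = \frac{7 \pi \left(1 - 4 \omega\right) e^{- 4 \omega}}{8}

Case ω < 0 (upper half-plane, counterclockwise contour ⇒ F(ω) = +2πi·ΣRes):
  Res_{z = 4 i} g(z) = \frac{7 i \left(- 4 \omega - 1\right) e^{4 \omega}}{16} (pole of order 2)
  F(ω) = 2πi·ΣRes = \frac{7 \pi \left(4 \omega + 1\right) e^{4 \omega}}{8}

Both cases combine into a single formula in |ω|:

F(ω) = \frac{7 \pi \left(1 - 4 \left|{\omega}\right|\right) e^{- 4 \left|{\omega}\right|}}{8}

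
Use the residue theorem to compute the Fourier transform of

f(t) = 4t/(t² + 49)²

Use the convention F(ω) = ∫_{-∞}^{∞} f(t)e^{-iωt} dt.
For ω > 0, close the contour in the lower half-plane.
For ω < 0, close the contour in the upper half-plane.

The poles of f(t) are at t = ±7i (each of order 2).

Let g(z) = f(z)e^{-iωz}; for large |z| the factor e^{-iωz} decays in the lower half-plane when ω > 0 and in the upper half-plane when ω < 0.

Case ω > 0 (lower half-plane, clockwise contour ⇒ F(ω) = -2πi·ΣRes):
  Res_{z = - 7 i} g(z) = \frac{\omega e^{- 7 \omega}}{7} (pole of order 2)
  F(ω) = -2πi·ΣRes = - \frac{2 i \pi \omega e^{- 7 \omega}}{7}

Case ω < 0 (upper half-plane, counterclockwise contour ⇒ F(ω) = +2πi·ΣRes):
  Res_{z = 7 i} g(z) = - \frac{\omega e^{7 \omega}}{7} (pole of order 2)
  F(ω) = 2πi·ΣRes = - \frac{2 i \pi \omega e^{7 \omega}}{7}

Both cases combine into a single formula in |ω|:

F(ω) = - \frac{2 i \pi \omega e^{- 7 \left|{\omega}\right|}}{7}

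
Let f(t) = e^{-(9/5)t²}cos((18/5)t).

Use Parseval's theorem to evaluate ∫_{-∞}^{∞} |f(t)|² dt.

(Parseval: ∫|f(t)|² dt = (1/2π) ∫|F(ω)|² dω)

∫|f(t)|² dt = \frac{\sqrt{10} \sqrt{\pi} \left(1 + e^{\frac{18}{5}}\right)}{12 e^{\frac{18}{5}}}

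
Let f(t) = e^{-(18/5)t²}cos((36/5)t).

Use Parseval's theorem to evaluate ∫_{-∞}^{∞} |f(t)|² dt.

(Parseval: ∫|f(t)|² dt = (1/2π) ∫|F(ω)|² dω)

∫|f(t)|² dt = \frac{\sqrt{5} \sqrt{\pi} \left(1 + e^{\frac{36}{5}}\right)}{12 e^{\frac{36}{5}}}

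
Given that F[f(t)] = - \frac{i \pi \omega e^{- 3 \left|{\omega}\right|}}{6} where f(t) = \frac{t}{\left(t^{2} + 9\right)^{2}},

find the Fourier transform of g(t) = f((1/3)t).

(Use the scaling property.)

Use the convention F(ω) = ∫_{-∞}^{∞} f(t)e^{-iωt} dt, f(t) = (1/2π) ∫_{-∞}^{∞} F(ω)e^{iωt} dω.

F[g](ω) = - \frac{3 i \pi \omega e^{- 9 \left|{\omega}\right|}}{2}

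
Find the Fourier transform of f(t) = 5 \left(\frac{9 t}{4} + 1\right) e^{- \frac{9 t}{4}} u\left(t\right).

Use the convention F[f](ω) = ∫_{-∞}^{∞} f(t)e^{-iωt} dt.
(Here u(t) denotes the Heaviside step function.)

F(ω) = \frac{40 \left(- 2 i \omega - 9\right)}{16 \omega^{2} - 72 i \omega - 81}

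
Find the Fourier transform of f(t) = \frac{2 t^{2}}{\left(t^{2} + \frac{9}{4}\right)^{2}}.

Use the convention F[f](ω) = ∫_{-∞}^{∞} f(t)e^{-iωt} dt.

F(ω) = \frac{\pi \left(2 - 3 \left|{\omega}\right|\right) e^{- \frac{3 \left|{\omega}\right|}{2}}}{3}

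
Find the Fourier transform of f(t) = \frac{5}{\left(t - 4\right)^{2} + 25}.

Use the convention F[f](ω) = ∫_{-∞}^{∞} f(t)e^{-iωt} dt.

F(ω) = \pi e^{- 4 i \omega - 5 \left|{\omega}\right|}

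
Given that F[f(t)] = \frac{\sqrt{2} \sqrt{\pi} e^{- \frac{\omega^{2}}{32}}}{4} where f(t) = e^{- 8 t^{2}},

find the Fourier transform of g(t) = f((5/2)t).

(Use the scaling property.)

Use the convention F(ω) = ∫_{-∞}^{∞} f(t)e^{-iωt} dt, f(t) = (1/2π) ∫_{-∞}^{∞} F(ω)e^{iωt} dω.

F[g](ω) = \frac{\sqrt{2} \sqrt{\pi} e^{- \frac{\omega^{2}}{200}}}{10}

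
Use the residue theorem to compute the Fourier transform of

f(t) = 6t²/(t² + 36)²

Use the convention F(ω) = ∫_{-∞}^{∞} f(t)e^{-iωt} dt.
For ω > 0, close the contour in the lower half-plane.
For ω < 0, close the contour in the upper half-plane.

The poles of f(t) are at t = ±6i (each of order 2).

Let g(z) = f(z)e^{-iωz}; for large |z| the factor e^{-iωz} decays in the lower half-plane when ω > 0 and in the upper half-plane when ω < 0.

Case ω > 0 (lower half-plane, clockwise contour ⇒ F(ω) = -2πi·ΣRes):
  Res_{z = - 6 i} g(z) = \frac{i \left(1 - 6 \omega\right) e^{- 6 \omega}}{4} (pole of order 2)
  F(ω) = -2πi·ΣRes = \frac{\pi \left(1 - 6 \omega\right) e^{- 6 \omega}}{2}

Case ω < 0 (upper half-plane, counterclockwise contour ⇒ F(ω) = +2πi·ΣRes):
  Res_{z = 6 i} g(z) = \frac{i \left(- 6 \omega - 1\right) e^{6 \omega}}{4} (pole of order 2)
  F(ω) = 2πi·ΣRes = \frac{\pi \left(6 \omega + 1\right) e^{6 \omega}}{2}

Both cases combine into a single formula in |ω|:

F(ω) = \frac{\pi \left(1 - 6 \left|{\omega}\right|\right) e^{- 6 \left|{\omega}\right|}}{2}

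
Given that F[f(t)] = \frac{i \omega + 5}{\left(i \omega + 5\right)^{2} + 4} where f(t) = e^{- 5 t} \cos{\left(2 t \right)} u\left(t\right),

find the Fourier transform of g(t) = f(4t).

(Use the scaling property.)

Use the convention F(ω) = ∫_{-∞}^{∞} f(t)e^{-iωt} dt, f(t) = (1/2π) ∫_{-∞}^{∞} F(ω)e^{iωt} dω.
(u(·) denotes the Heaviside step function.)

F[g](ω) = \frac{i \omega + 20}{\left(i \omega + 20\right)^{2} + 64}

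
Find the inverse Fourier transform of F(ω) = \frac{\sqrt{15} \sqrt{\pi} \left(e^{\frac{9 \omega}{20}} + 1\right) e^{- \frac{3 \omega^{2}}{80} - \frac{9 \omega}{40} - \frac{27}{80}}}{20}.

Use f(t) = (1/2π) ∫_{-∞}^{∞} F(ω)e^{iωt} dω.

f(t) = e^{- \frac{20 t^{2}}{3}} \cos{\left(3 t \right)}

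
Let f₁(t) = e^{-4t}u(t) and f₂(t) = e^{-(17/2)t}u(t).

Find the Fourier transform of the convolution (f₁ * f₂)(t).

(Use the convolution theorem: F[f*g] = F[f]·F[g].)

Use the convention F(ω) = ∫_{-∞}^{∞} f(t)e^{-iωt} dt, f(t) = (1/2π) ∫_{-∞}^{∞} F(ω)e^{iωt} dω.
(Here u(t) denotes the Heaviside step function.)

F[f₁*f₂](ω) = \frac{2}{\left(i \omega + 4\right) \left(2 i \omega + 17\right)}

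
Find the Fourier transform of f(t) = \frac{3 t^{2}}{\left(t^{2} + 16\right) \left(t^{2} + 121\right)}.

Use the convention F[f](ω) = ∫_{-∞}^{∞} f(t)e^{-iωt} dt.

F(ω) = \frac{\pi \left(11 - 4 e^{7 \left|{\omega}\right|}\right) e^{- 11 \left|{\omega}\right|}}{35}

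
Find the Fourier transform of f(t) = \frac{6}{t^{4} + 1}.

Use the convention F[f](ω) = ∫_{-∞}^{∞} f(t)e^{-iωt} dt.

F(ω) = 6 \pi e^{- \frac{\sqrt{2} \left|{\omega}\right|}{2}} \sin{\left(\frac{\sqrt{2} \left|{\omega}\right|}{2} + \frac{\pi}{4} \right)}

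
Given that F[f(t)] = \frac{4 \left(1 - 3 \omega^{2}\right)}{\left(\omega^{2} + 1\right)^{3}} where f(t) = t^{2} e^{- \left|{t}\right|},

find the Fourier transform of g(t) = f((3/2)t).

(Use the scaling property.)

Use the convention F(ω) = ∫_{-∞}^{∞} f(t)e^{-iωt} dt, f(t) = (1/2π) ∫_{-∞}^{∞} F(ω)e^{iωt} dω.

F[g](ω) = \frac{648 \left(3 - 4 \omega^{2}\right)}{\left(4 \omega^{2} + 9\right)^{3}}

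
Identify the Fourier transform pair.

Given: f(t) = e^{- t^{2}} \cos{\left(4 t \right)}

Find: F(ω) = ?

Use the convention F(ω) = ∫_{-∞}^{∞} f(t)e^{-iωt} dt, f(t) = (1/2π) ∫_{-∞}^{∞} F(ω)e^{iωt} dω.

F(ω) = \frac{\sqrt{\pi} \left(e^{4 \omega} + 1\right) e^{- \frac{\omega^{2}}{4} - 2 \omega - 4}}{2}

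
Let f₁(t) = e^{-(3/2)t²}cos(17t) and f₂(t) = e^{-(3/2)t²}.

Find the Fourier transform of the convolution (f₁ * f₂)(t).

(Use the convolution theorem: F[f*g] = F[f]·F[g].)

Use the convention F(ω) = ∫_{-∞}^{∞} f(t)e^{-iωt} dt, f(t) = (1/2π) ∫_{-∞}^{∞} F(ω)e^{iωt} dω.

F[f₁*f₂](ω) = \frac{\pi \left(e^{\frac{34 \omega}{3}} + 1\right) e^{- \frac{\omega^{2}}{3} - \frac{17 \omega}{3} - \frac{289}{6}}}{3}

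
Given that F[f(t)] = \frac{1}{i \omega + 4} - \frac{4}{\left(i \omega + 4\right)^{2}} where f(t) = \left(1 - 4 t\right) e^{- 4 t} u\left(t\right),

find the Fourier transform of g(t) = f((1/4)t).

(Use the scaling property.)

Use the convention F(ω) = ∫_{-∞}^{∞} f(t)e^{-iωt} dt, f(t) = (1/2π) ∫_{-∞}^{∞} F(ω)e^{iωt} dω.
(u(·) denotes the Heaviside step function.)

F[g](ω) = \frac{i \omega}{- \omega^{2} + 2 i \omega + 1}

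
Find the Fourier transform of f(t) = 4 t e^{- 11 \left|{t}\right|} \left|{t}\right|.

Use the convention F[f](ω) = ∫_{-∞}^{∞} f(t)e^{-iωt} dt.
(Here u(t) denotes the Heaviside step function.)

F(ω) = \frac{16 i \omega \left(\omega^{2} - 363\right)}{\left(\omega^{2} + 121\right)^{3}}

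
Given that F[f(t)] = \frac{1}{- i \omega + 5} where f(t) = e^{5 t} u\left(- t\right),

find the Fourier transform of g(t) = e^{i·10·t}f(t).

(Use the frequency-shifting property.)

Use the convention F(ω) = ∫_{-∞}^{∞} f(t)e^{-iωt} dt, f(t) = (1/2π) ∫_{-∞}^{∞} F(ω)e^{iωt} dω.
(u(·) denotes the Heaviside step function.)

F[g](ω) = \frac{i}{\omega - 10 + 5 i}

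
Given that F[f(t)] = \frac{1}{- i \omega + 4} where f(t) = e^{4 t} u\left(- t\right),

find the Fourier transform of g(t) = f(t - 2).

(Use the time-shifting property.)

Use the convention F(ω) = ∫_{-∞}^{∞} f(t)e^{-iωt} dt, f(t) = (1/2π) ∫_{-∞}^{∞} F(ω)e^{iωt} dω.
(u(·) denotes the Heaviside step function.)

F[g](ω) = \frac{i e^{- 2 i \omega}}{\omega + 4 i}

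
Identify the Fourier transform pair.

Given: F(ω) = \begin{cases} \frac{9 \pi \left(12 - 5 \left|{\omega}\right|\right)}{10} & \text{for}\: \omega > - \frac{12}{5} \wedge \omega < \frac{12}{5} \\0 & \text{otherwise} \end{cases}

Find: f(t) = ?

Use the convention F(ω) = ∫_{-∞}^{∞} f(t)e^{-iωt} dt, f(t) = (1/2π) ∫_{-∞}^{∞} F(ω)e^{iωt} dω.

f(t) = \frac{9 \sin^{2}{\left(\frac{6 t}{5} \right)}}{t^{2}}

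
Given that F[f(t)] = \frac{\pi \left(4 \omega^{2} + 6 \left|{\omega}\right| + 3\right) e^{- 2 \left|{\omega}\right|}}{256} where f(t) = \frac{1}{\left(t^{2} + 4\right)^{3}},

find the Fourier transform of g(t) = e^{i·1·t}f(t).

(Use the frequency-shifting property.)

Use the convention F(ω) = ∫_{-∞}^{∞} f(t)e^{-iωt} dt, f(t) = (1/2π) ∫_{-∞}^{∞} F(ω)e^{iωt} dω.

F[g](ω) = \frac{\pi \left(4 \left(\omega - 1\right)^{2} + 6 \left|{\omega - 1}\right| + 3\right) e^{- 2 \left|{\omega - 1}\right|}}{256}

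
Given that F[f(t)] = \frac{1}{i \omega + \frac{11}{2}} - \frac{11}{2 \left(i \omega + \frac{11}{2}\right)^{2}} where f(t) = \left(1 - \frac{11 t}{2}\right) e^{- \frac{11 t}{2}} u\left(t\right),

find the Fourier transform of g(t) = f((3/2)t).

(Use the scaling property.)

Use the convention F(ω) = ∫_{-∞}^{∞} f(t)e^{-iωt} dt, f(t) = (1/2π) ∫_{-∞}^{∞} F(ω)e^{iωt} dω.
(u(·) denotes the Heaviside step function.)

F[g](ω) = \frac{16 i \omega}{- 16 \omega^{2} + 264 i \omega + 1089}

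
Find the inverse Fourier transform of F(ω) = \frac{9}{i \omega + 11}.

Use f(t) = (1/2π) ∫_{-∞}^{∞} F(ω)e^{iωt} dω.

f(t) = 9 e^{- 11 t} u\left(t\right)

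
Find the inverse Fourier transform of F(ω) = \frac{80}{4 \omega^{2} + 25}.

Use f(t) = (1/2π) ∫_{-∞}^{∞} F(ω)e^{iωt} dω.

f(t) = 4 e^{- \frac{5 \left|{t}\right|}{2}}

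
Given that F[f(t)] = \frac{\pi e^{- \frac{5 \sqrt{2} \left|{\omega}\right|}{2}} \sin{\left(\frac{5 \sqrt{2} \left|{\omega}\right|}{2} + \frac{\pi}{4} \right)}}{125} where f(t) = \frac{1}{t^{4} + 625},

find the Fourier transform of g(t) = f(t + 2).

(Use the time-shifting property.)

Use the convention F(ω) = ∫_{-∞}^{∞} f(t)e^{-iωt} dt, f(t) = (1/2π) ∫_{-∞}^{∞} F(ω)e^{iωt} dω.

F[g](ω) = \frac{\pi e^{2 i \omega - \frac{5 \sqrt{2} \left|{\omega}\right|}{2}} \sin{\left(\frac{5 \sqrt{2} \left|{\omega}\right|}{2} + \frac{\pi}{4} \right)}}{125}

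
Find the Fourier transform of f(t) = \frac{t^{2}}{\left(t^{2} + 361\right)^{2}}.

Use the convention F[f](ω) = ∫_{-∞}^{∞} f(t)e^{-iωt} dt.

F(ω) = \frac{\pi \left(1 - 19 \left|{\omega}\right|\right) e^{- 19 \left|{\omega}\right|}}{38}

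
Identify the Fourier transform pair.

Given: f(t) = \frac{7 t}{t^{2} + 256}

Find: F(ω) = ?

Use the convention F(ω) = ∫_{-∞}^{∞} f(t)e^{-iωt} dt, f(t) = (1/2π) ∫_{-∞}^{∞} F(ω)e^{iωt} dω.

F(ω) = - 7 i \pi e^{- 16 \left|{\omega}\right|} \operatorname{sign}{\left(\omega \right)}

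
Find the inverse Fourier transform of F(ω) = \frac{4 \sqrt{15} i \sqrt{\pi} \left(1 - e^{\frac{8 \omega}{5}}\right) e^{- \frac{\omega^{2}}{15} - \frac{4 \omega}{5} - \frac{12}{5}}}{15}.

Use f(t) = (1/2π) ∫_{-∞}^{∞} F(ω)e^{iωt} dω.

f(t) = 4 e^{- \frac{15 t^{2}}{4}} \sin{\left(6 t \right)}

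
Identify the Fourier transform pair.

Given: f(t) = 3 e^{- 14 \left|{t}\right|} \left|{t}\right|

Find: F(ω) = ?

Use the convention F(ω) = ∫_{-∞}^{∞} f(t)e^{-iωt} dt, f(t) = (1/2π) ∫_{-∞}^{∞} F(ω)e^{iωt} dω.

F(ω) = \frac{6 \left(196 - \omega^{2}\right)}{\left(\omega^{2} + 196\right)^{2}}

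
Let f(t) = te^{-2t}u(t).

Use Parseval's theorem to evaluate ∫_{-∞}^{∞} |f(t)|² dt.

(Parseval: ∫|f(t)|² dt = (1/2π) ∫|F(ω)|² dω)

∫|f(t)|² dt = \frac{1}{32}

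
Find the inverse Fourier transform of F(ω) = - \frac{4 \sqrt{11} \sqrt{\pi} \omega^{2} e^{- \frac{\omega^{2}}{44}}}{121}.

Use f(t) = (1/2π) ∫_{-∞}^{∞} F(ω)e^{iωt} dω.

f(t) = 4 \left(44 t^{2} - 2\right) e^{- 11 t^{2}}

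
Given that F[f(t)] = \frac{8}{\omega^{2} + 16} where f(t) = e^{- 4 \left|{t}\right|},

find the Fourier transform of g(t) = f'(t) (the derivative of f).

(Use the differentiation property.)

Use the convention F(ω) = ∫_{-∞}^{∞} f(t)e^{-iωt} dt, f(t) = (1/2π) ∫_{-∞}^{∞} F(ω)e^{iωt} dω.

F[g](ω) = \frac{8 i \omega}{\omega^{2} + 16}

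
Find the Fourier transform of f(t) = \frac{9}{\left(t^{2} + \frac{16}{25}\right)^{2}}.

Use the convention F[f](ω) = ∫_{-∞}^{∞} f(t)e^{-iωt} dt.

F(ω) = \frac{225 \pi \left(4 \left|{\omega}\right| + 5\right) e^{- \frac{4 \left|{\omega}\right|}{5}}}{128}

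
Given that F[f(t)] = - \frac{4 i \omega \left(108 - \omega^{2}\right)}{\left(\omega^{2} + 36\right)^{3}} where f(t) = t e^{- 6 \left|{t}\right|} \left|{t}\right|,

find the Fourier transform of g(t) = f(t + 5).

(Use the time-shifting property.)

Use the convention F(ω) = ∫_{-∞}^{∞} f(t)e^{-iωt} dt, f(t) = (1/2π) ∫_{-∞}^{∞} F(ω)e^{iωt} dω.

F[g](ω) = \frac{4 i \omega \left(\omega^{2} - 108\right) e^{5 i \omega}}{\left(\omega^{2} + 36\right)^{3}}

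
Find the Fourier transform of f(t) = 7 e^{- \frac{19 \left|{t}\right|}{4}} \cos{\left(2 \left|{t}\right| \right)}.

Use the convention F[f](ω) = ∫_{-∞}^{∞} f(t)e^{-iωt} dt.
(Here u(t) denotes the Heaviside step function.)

F(ω) = \frac{1064 \left(16 \omega^{2} + 425\right)}{256 \omega^{4} + 9504 \omega^{2} + 180625}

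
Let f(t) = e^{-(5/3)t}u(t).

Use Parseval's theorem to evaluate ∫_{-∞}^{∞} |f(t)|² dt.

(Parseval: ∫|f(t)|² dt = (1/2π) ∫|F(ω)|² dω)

∫|f(t)|² dt = \frac{3}{10}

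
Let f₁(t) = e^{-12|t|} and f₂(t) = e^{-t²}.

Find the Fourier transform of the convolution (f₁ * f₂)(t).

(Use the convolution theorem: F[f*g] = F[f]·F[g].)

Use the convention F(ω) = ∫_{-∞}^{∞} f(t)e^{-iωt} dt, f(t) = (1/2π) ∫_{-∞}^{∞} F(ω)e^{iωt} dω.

F[f₁*f₂](ω) = \frac{24 \sqrt{\pi} e^{- \frac{\omega^{2}}{4}}}{\omega^{2} + 144}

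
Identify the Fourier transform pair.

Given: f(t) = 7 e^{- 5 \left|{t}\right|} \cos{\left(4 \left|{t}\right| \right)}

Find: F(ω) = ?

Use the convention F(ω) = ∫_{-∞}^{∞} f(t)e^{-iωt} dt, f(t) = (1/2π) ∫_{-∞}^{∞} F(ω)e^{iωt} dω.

F(ω) = \frac{70 \left(\omega^{2} + 41\right)}{\omega^{4} + 18 \omega^{2} + 1681}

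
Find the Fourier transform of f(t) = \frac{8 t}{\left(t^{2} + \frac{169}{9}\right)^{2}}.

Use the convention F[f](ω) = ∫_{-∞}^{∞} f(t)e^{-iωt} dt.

F(ω) = - \frac{12 i \pi \omega e^{- \frac{13 \left|{\omega}\right|}{3}}}{13}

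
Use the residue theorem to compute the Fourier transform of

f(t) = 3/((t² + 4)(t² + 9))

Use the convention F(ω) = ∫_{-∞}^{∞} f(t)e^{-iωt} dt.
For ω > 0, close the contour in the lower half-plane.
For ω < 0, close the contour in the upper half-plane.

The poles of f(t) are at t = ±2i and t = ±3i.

Let g(z) = f(z)e^{-iωz}; for large |z| the factor e^{-iωz} decays in the lower half-plane when ω > 0 and in the upper half-plane when ω < 0.

Case ω > 0 (lower half-plane, clockwise contour ⇒ F(ω) = -2πi·ΣRes):
  Res_{z = - 2 i} g(z) = \frac{3 i e^{- 2 \omega}}{20}
  Res_{z = - 3 i} g(z) = - \frac{i e^{- 3 \omega}}{10}
  F(ω) = -2πi·ΣRes = \frac{\pi \left(3 e^{\omega} - 2\right) e^{- 3 \omega}}{10}

Case ω < 0 (upper half-plane, counterclockwise contour ⇒ F(ω) = +2πi·ΣRes):
  Res_{z = 2 i} g(z) = - \frac{3 i e^{2 \omega}}{20}
  Res_{z = 3 i} g(z) = \frac{i e^{3 \omega}}{10}
  F(ω) = 2πi·ΣRes = \frac{\pi \left(3 - 2 e^{\omega}\right) e^{2 \omega}}{10}

Both cases combine into a single formula in |ω|:

F(ω) = \frac{\pi \left(3 e^{\left|{\omega}\right|} - 2\right) e^{- 3 \left|{\omega}\right|}}{10}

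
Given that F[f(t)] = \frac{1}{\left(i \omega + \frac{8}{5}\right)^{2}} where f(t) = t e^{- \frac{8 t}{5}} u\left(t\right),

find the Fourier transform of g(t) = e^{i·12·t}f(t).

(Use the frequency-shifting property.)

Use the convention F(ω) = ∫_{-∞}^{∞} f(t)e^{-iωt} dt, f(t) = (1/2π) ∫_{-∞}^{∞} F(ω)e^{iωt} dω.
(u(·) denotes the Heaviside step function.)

F[g](ω) = \frac{25}{\left(5 i \left(\omega - 12\right) + 8\right)^{2}}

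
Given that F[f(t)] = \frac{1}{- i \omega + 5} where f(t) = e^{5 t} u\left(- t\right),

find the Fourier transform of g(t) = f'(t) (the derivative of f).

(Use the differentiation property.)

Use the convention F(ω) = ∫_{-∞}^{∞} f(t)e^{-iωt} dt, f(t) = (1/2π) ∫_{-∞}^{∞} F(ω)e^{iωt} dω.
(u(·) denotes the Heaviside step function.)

F[g](ω) = - \frac{\omega}{\omega + 5 i}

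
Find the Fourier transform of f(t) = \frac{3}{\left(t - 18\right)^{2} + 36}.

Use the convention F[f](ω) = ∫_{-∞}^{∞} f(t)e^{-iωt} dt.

F(ω) = \frac{\pi e^{- 18 i \omega - 6 \left|{\omega}\right|}}{2}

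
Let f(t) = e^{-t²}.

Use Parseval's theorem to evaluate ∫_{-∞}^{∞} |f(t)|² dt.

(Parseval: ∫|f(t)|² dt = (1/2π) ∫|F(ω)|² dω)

∫|f(t)|² dt = \frac{\sqrt{2} \sqrt{\pi}}{2}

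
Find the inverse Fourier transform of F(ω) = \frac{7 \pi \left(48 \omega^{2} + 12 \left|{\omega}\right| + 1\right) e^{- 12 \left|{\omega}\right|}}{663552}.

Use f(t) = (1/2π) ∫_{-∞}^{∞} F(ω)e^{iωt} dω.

f(t) = \frac{7}{\left(t^{2} + 144\right)^{3}}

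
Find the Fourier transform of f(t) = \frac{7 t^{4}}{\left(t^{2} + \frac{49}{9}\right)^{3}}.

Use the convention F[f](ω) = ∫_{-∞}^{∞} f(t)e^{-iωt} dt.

F(ω) = \frac{\pi \left(49 \omega^{2} - 105 \left|{\omega}\right| + 27\right) e^{- \frac{7 \left|{\omega}\right|}{3}}}{24}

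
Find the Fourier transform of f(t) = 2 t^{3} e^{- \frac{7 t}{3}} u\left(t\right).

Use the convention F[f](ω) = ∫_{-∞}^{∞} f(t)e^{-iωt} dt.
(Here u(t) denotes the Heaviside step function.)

F(ω) = \frac{972}{\left(3 i \omega + 7\right)^{4}}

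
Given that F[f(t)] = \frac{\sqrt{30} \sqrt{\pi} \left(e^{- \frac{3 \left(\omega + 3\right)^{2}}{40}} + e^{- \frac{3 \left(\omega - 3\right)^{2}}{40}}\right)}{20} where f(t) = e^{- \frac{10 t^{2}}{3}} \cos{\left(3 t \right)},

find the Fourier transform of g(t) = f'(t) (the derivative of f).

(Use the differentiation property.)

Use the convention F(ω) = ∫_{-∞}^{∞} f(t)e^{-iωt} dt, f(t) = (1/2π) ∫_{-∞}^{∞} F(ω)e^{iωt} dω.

F[g](ω) = \frac{\sqrt{30} i \sqrt{\pi} \omega \left(e^{\frac{9 \omega}{10}} + 1\right) e^{- \frac{3 \omega^{2}}{40} - \frac{9 \omega}{20} - \frac{27}{40}}}{20}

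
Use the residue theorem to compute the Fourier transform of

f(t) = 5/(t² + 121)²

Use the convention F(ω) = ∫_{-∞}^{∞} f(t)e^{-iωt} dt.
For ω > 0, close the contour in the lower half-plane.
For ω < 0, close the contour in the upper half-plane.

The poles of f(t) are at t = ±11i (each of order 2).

Let g(z) = f(z)e^{-iωz}; for large |z| the factor e^{-iωz} decays in the lower half-plane when ω > 0 and in the upper half-plane when ω < 0.

Case ω > 0 (lower half-plane, clockwise contour ⇒ F(ω) = -2πi·ΣRes):
  Res_{z = - 11 i} g(z) = \frac{5 i \left(11 \omega + 1\right) e^{- 11 \omega}}{5324} (pole of order 2)
  F(ω) = -2πi·ΣRes = \frac{5 \pi \left(11 \omega + 1\right) e^{- 11 \omega}}{2662}

Case ω < 0 (upper half-plane, counterclockwise contour ⇒ F(ω) = +2πi·ΣRes):
  Res_{z = 11 i} g(z) = \frac{5 i \left(11 \omega - 1\right) e^{11 \omega}}{5324} (pole of order 2)
  F(ω) = 2πi·ΣRes = \frac{5 \pi \left(1 - 11 \omega\right) e^{11 \omega}}{2662}

Both cases combine into a single formula in |ω|:

F(ω) = \frac{5 \pi \left(11 \left|{\omega}\right| + 1\right) e^{- 11 \left|{\omega}\right|}}{2662}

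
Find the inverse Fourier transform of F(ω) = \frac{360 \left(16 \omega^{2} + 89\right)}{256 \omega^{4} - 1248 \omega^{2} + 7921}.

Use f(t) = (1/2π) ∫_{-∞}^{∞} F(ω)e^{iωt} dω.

f(t) = 9 e^{- \frac{5 \left|{t}\right|}{4}} \cos{\left(2 \left|{t}\right| \right)}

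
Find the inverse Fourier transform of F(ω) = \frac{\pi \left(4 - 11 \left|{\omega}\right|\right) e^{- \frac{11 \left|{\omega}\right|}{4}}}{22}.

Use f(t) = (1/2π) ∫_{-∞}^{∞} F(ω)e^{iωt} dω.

f(t) = \frac{t^{2}}{\left(t^{2} + \frac{121}{16}\right)^{2}}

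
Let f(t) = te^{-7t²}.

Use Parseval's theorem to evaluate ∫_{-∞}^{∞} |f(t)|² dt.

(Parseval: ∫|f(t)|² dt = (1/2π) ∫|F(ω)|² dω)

∫|f(t)|² dt = \frac{\sqrt{14} \sqrt{\pi}}{392}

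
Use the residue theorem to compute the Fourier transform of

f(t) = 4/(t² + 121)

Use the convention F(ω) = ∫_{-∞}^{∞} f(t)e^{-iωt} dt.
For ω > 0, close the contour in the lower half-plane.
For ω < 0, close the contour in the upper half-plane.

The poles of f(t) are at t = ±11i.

Let g(z) = f(z)e^{-iωz}; for large |z| the factor e^{-iωz} decays in the lower half-plane when ω > 0 and in the upper half-plane when ω < 0.

Case ω > 0 (lower half-plane, clockwise contour ⇒ F(ω) = -2πi·ΣRes):
  Res_{z = - 11 i} g(z) = \frac{2 i e^{- 11 \omega}}{11}
  F(ω) = -2πi·ΣRes = \frac{4 \pi e^{- 11 \omega}}{11}

Case ω < 0 (upper half-plane, counterclockwise contour ⇒ F(ω) = +2πi·ΣRes):
  Res_{z = 11 i} g(z) = - \frac{2 i e^{11 \omega}}{11}
  F(ω) = 2πi·ΣRes = \frac{4 \pi e^{11 \omega}}{11}

Both cases combine into a single formula in |ω|:

F(ω) = \frac{4 \pi e^{- 11 \left|{\omega}\right|}}{11}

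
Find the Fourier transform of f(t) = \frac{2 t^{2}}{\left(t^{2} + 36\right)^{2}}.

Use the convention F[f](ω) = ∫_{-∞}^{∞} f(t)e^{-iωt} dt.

F(ω) = \frac{\pi \left(1 - 6 \left|{\omega}\right|\right) e^{- 6 \left|{\omega}\right|}}{6}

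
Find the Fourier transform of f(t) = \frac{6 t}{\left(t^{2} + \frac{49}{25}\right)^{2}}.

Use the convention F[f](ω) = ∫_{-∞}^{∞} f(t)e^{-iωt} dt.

F(ω) = - \frac{15 i \pi \omega e^{- \frac{7 \left|{\omega}\right|}{5}}}{7}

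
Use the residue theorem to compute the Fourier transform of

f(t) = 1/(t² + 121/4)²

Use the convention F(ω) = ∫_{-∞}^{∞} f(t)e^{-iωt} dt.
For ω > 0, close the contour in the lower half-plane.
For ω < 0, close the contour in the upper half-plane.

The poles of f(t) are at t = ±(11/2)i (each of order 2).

Let g(z) = f(z)e^{-iωz}; for large |z| the factor e^{-iωz} decays in the lower half-plane when ω > 0 and in the upper half-plane when ω < 0.

Case ω > 0 (lower half-plane, clockwise contour ⇒ F(ω) = -2πi·ΣRes):
  Res_{z = - \frac{11 i}{2}} g(z) = \frac{i \left(11 \omega + 2\right) e^{- \frac{11 \omega}{2}}}{1331} (pole of order 2)
  F(ω) = -2πi·ΣRes = \frac{2 \pi \left(11 \omega + 2\right) e^{- \frac{11 \omega}{2}}}{1331}

Case ω < 0 (upper half-plane, counterclockwise contour ⇒ F(ω) = +2πi·ΣRes):
  Res_{z = \frac{11 i}{2}} g(z) = \frac{i \left(11 \omega - 2\right) e^{\frac{11 \omega}{2}}}{1331} (pole of order 2)
  F(ω) = 2πi·ΣRes = \frac{2 \pi \left(2 - 11 \omega\right) e^{\frac{11 \omega}{2}}}{1331}

Both cases combine into a single formula in |ω|:

F(ω) = \frac{2 \pi \left(11 \left|{\omega}\right| + 2\right) e^{- \frac{11 \left|{\omega}\right|}{2}}}{1331}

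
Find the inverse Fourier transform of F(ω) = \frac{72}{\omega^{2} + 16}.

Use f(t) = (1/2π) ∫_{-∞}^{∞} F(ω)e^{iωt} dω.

f(t) = 9 e^{- 4 \left|{t}\right|}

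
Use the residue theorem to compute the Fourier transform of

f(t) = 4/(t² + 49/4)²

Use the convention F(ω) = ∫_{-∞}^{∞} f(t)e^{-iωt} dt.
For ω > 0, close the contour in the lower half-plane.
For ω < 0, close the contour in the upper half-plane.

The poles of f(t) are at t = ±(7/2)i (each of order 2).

Let g(z) = f(z)e^{-iωz}; for large |z| the factor e^{-iωz} decays in the lower half-plane when ω > 0 and in the upper half-plane when ω < 0.

Case ω > 0 (lower half-plane, clockwise contour ⇒ F(ω) = -2πi·ΣRes):
  Res_{z = - \frac{7 i}{2}} g(z) = \frac{4 i \left(7 \omega + 2\right) e^{- \frac{7 \omega}{2}}}{343} (pole of order 2)
  F(ω) = -2πi·ΣRes = \frac{8 \pi \left(7 \omega + 2\right) e^{- \frac{7 \omega}{2}}}{343}

Case ω < 0 (upper half-plane, counterclockwise contour ⇒ F(ω) = +2πi·ΣRes):
  Res_{z = \frac{7 i}{2}} g(z) = \frac{4 i \left(7 \omega - 2\right) e^{\frac{7 \omega}{2}}}{343} (pole of order 2)
  F(ω) = 2πi·ΣRes = \frac{8 \pi \left(2 - 7 \omega\right) e^{\frac{7 \omega}{2}}}{343}

Both cases combine into a single formula in |ω|:

F(ω) = \frac{8 \pi \left(7 \left|{\omega}\right| + 2\right) e^{- \frac{7 \left|{\omega}\right|}{2}}}{343}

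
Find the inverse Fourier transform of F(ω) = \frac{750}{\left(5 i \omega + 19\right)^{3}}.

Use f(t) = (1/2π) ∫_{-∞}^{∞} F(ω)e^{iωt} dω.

f(t) = 3 t^{2} e^{- \frac{19 t}{5}} u\left(t\right)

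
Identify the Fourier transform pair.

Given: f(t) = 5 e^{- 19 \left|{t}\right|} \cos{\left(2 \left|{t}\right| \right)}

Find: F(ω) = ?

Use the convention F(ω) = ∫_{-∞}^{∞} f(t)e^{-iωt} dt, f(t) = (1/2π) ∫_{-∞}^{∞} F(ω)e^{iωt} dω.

F(ω) = \frac{190 \left(\omega^{2} + 365\right)}{\omega^{4} + 714 \omega^{2} + 133225}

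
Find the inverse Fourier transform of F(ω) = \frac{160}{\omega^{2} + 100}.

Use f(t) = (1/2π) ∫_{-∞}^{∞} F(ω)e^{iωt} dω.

f(t) = 8 e^{- 10 \left|{t}\right|}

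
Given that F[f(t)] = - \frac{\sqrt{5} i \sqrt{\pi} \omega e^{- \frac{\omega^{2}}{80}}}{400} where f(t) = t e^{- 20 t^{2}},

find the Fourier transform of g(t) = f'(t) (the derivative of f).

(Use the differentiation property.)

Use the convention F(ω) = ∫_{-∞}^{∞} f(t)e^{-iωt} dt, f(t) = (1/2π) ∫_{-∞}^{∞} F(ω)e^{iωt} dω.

F[g](ω) = \frac{\sqrt{5} \sqrt{\pi} \omega^{2} e^{- \frac{\omega^{2}}{80}}}{400}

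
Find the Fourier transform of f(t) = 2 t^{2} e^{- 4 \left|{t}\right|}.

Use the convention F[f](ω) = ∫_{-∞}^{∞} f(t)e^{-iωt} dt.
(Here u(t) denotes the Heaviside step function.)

F(ω) = \frac{32 \left(16 - 3 \omega^{2}\right)}{\left(\omega^{2} + 16\right)^{3}}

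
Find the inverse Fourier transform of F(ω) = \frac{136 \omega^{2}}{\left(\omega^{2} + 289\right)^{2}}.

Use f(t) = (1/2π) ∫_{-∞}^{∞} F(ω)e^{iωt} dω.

f(t) = 2 \left(1 - 17 \left|{t}\right|\right) e^{- 17 \left|{t}\right|}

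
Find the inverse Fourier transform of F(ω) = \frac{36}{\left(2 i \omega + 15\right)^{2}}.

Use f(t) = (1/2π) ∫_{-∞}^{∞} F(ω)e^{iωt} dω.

f(t) = 9 t e^{- \frac{15 t}{2}} u\left(t\right)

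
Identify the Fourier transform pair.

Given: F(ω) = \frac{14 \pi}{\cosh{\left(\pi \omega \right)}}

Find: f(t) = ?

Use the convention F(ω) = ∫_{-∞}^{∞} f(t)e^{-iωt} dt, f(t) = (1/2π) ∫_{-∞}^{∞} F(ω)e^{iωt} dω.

f(t) = \frac{7}{\cosh{\left(\frac{t}{2} \right)}}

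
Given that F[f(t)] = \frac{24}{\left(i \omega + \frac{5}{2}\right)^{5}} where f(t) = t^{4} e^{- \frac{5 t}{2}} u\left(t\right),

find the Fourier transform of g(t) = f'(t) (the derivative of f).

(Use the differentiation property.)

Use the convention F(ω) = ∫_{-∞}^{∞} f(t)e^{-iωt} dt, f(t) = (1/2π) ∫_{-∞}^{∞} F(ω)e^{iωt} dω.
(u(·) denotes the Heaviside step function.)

F[g](ω) = \frac{768 i \omega}{\left(2 i \omega + 5\right)^{5}}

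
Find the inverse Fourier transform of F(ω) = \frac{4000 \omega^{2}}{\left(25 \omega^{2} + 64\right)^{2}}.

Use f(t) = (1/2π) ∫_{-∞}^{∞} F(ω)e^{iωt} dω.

f(t) = \left(1 - \frac{8 \left|{t}\right|}{5}\right) e^{- \frac{8 \left|{t}\right|}{5}}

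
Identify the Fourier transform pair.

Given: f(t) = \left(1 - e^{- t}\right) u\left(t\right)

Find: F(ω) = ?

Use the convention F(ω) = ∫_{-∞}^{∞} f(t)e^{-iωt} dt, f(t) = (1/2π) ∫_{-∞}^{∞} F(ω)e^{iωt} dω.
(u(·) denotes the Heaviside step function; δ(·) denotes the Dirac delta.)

F(ω) = \pi \delta\left(\omega\right) - \frac{i}{\omega \left(i \omega + 1\right)}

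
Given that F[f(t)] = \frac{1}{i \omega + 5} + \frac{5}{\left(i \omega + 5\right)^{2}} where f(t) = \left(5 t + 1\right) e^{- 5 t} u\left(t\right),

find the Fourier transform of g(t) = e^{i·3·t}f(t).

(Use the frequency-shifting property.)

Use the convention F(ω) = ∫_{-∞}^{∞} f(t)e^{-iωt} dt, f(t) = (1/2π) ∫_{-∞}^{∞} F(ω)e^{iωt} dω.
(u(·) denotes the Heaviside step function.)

F[g](ω) = \frac{5 i \left(\omega - 3\right) + \left(i \left(\omega - 3\right) + 5\right)^{2} + 25}{\left(i \left(\omega - 3\right) + 5\right)^{3}}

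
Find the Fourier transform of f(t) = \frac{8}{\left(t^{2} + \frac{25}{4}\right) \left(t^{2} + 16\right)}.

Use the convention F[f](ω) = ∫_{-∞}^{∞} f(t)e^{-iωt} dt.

F(ω) = - \frac{8 \pi e^{- 4 \left|{\omega}\right|}}{39} + \frac{64 \pi e^{- \frac{5 \left|{\omega}\right|}{2}}}{195}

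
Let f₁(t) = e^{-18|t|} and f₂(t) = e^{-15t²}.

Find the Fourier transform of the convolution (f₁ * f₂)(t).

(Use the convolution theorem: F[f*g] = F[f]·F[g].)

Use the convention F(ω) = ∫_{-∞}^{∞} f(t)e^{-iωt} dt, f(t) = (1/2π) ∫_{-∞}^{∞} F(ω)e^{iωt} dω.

F[f₁*f₂](ω) = \frac{12 \sqrt{15} \sqrt{\pi} e^{- \frac{\omega^{2}}{60}}}{5 \left(\omega^{2} + 324\right)}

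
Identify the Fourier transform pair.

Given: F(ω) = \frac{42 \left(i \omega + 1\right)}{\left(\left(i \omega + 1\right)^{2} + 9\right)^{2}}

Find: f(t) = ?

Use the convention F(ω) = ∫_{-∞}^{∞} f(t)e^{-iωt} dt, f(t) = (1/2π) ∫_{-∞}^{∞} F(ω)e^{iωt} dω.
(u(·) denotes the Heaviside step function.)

f(t) = 7 t e^{- t} \sin{\left(3 t \right)} u\left(t\right)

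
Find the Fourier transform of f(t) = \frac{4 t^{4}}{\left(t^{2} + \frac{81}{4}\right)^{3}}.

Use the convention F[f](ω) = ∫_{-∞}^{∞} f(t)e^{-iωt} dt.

F(ω) = \frac{\pi \left(27 \omega^{2} - 30 \left|{\omega}\right| + 4\right) e^{- \frac{9 \left|{\omega}\right|}{2}}}{12}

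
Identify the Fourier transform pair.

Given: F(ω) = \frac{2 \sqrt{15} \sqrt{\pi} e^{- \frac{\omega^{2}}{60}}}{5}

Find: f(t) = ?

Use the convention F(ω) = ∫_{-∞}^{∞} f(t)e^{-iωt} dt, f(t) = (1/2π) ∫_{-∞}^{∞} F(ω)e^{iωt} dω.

f(t) = 6 e^{- 15 t^{2}}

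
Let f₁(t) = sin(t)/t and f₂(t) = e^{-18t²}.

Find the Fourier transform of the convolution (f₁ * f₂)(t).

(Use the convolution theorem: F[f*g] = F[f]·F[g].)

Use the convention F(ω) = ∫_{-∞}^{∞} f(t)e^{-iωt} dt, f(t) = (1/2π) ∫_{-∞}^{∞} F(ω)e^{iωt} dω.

F[f₁*f₂](ω) = \begin{cases} \frac{\sqrt{2} \pi^{\frac{3}{2}} e^{- \frac{\omega^{2}}{72}}}{6} & \text{for}\: \omega > -1 \wedge \omega < 1 \\0 & \text{otherwise} \end{cases}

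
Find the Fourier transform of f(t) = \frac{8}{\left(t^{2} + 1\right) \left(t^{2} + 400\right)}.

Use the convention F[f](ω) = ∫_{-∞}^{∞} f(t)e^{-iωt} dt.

F(ω) = \frac{2 \pi \left(20 e^{19 \left|{\omega}\right|} - 1\right) e^{- 20 \left|{\omega}\right|}}{1995}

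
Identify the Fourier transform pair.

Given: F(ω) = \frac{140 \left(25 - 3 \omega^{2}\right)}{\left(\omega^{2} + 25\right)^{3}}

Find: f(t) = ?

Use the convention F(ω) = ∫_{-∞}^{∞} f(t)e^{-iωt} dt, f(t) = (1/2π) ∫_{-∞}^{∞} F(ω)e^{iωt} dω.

f(t) = 7 t^{2} e^{- 5 \left|{t}\right|}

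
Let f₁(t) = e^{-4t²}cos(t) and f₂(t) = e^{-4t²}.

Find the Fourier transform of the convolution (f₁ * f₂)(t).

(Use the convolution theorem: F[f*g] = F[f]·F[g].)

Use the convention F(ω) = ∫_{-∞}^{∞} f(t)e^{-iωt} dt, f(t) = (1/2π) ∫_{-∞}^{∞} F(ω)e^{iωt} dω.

F[f₁*f₂](ω) = \frac{\pi \left(e^{\frac{\omega}{4}} + 1\right) e^{- \frac{\omega^{2}}{8} - \frac{\omega}{8} - \frac{1}{16}}}{8}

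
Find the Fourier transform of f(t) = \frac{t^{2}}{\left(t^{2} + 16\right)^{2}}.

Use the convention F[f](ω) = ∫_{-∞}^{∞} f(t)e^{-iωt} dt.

F(ω) = \frac{\pi \left(1 - 4 \left|{\omega}\right|\right) e^{- 4 \left|{\omega}\right|}}{8}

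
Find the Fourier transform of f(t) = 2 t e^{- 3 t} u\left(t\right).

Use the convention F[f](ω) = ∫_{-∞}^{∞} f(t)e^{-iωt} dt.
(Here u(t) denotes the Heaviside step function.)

F(ω) = \frac{2}{\left(i \omega + 3\right)^{2}}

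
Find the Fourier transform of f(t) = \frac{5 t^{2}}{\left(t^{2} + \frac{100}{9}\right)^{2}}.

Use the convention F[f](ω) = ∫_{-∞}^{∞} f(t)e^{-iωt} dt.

F(ω) = \frac{\pi \left(3 - 10 \left|{\omega}\right|\right) e^{- \frac{10 \left|{\omega}\right|}{3}}}{4}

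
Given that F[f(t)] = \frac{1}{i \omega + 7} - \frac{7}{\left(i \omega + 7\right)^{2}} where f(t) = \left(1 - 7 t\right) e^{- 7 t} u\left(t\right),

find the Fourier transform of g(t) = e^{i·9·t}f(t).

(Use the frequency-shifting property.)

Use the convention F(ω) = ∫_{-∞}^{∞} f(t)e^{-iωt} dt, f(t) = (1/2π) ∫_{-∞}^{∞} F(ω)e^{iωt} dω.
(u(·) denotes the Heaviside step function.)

F[g](ω) = \frac{i \left(9 - \omega\right)}{\omega^{2} - 2 \omega \left(9 + 7 i\right) + 32 + 126 i}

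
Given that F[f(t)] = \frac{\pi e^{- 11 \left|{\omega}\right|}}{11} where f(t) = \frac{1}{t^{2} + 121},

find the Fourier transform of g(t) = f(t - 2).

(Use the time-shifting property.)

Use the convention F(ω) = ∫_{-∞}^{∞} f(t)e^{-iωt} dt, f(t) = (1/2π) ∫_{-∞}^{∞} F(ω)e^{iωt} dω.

F[g](ω) = \frac{\pi e^{- 2 i \omega - 11 \left|{\omega}\right|}}{11}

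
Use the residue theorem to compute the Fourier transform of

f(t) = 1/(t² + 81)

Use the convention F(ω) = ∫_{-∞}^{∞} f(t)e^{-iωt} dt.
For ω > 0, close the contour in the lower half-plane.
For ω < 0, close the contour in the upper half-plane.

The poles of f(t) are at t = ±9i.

Let g(z) = f(z)e^{-iωz}; for large |z| the factor e^{-iωz} decays in the lower half-plane when ω > 0 and in the upper half-plane when ω < 0.

Case ω > 0 (lower half-plane, clockwise contour ⇒ F(ω) = -2πi·ΣRes):
  Res_{z = - 9 i} g(z) = \frac{i e^{- 9 \omega}}{18}
  F(ω) = -2πi·ΣRes = \frac{\pi e^{- 9 \omega}}{9}

Case ω < 0 (upper half-plane, counterclockwise contour ⇒ F(ω) = +2πi·ΣRes):
  Res_{z = 9 i} g(z) = - \frac{i e^{9 \omega}}{18}
  F(ω) = 2πi·ΣRes = \frac{\pi e^{9 \omega}}{9}

Both cases combine into a single formula in |ω|:

F(ω) = \frac{\pi e^{- 9 \left|{\omega}\right|}}{9}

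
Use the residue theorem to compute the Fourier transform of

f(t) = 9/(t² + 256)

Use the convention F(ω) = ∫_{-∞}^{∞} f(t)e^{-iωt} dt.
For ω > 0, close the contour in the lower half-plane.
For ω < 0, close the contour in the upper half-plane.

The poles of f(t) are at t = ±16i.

Let g(z) = f(z)e^{-iωz}; for large |z| the factor e^{-iωz} decays in the lower half-plane when ω > 0 and in the upper half-plane when ω < 0.

Case ω > 0 (lower half-plane, clockwise contour ⇒ F(ω) = -2πi·ΣRes):
  Res_{z = - 16 i} g(z) = \frac{9 i e^{- 16 \omega}}{32}
  F(ω) = -2πi·ΣRes = \frac{9 \pi e^{- 16 \omega}}{16}

Case ω < 0 (upper half-plane, counterclockwise contour ⇒ F(ω) = +2πi·ΣRes):
  Res_{z = 16 i} g(z) = - \frac{9 i e^{16 \omega}}{32}
  F(ω) = 2πi·ΣRes = \frac{9 \pi e^{16 \omega}}{16}

Both cases combine into a single formula in |ω|:

F(ω) = \frac{9 \pi e^{- 16 \left|{\omega}\right|}}{16}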